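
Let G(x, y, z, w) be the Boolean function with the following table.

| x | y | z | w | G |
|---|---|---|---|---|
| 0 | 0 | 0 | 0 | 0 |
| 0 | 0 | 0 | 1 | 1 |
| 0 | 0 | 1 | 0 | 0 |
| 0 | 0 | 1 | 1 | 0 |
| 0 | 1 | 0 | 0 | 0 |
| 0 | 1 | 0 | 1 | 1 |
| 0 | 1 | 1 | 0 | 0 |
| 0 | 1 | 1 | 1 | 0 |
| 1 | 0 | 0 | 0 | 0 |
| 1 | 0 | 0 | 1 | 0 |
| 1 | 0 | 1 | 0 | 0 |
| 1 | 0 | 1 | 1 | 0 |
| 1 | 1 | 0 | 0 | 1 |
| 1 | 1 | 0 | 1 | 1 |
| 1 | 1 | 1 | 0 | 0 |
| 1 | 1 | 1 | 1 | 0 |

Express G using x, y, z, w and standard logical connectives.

The 1-rows are (0,0,0,1), (0,1,0,1), (1,1,0,0), (1,1,0,1). Each contributes one minterm — ¬x·¬y·¬z·w; ¬x·y·¬z·w; x·y·¬z·¬w; x·y·¬z·w — and their disjunction is a sum-of-products form of G.

G(x, y, z, w) = (((((x' · y') · z') · w) + (((x' · y) · z') · w)) + (((x · y) · z') · w')) + (((x · y) · z') · w)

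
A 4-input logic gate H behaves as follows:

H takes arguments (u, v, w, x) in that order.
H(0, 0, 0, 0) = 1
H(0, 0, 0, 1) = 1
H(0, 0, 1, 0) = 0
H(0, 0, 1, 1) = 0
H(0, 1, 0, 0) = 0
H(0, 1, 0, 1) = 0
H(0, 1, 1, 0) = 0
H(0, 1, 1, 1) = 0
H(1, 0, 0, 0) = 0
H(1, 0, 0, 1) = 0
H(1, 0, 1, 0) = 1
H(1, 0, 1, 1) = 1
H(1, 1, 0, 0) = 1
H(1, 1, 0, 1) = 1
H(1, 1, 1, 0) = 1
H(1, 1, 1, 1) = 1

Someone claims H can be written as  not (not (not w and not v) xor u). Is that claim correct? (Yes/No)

Check the formula against H row by row:
  u=0, v=0, w=0, x=0: formula gives 1, H = 1 ✓
  u=0, v=0, w=0, x=1: formula gives 1, H = 1 ✓
  u=0, v=0, w=1, x=0: formula gives 0, H = 0 ✓
  u=0, v=0, w=1, x=1: formula gives 0, H = 0 ✓
  …and likewise for the remaining 12 rows.
No disagreement on any input; they are logically equivalent.

Yes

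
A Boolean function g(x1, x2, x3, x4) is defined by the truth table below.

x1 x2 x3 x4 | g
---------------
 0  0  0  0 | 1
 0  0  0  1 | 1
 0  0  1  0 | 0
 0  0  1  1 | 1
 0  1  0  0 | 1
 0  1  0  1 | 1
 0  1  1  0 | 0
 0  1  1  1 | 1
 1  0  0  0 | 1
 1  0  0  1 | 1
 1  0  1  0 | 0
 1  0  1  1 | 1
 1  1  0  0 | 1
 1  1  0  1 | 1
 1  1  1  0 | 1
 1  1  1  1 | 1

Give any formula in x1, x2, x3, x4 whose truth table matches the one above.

g(x1, x2, x3, x4) = ¬(((((¬x1 ∧ ¬x2) ∧ x3) ∧ ¬x4) ∨ (((¬x1 ∧ x2) ∧ x3) ∧ ¬x4)) ∨ (((x1 ∧ ¬x2) ∧ x3) ∧ ¬x4))

g is 0 on only 3 rows — (0,0,1,0), (0,1,1,0), (1,0,1,0). Writing each as a minterm (¬x1·¬x2·x3·¬x4, ¬x1·x2·x3·¬x4, x1·¬x2·x3·¬x4) and OR-ing them characterizes exactly where g=0, so g is the negation of that disjunction.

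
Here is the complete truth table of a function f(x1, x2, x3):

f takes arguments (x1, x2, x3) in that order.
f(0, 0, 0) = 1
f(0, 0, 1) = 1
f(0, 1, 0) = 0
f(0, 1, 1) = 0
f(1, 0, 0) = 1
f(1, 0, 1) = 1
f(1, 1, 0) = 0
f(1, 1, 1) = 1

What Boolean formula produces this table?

f is 0 on only 3 rows — (0,1,0), (0,1,1), (1,1,0). Writing each as a minterm (¬x1·x2·¬x3, ¬x1·x2·x3, x1·x2·¬x3) and OR-ing them characterizes exactly where f=0, so f is the negation of that disjunction.

f(x1, x2, x3) = ~((((~x1 & x2) & ~x3) | ((~x1 & x2) & x3)) | ((x1 & x2) & ~x3))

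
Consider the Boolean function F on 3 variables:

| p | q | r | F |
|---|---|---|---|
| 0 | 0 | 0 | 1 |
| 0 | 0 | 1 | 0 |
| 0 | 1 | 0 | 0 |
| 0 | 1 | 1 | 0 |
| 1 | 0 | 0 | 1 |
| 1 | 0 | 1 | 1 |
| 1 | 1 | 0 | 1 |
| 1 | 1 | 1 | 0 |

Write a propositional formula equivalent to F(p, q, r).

F=1 on 4 inputs: (0,0,0), (1,0,0), (1,0,1), (1,1,0). Reading each as a conjunction of literals (¬p·¬q·¬r, p·¬q·¬r, p·¬q·r, p·q·¬r) and taking the OR gives the canonical DNF.

F(p, q, r) = ((((p' · q') · r') + ((p · q') · r')) + ((p · q') · r)) + ((p · q) · r')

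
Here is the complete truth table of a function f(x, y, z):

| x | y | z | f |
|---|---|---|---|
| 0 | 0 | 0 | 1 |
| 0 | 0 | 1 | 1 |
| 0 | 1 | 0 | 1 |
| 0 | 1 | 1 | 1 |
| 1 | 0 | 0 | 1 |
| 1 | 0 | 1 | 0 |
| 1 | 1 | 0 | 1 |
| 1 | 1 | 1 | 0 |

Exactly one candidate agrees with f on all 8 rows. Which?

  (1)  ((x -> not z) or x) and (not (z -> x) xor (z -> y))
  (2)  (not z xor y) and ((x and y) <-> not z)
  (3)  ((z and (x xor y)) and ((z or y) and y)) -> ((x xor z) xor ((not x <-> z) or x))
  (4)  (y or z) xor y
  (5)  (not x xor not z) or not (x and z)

(1): at (0,1,1) it gives 0, but f = 1 — eliminated.
(2): at (0,0,0) it gives 0, but f = 1 — eliminated.
(3): at (0,1,1) it gives 0, but f = 1 — eliminated.
(4): at (0,0,0) it gives 0, but f = 1 — eliminated.
Only (5) survives; checking it on all 8 rows confirms it matches f.

5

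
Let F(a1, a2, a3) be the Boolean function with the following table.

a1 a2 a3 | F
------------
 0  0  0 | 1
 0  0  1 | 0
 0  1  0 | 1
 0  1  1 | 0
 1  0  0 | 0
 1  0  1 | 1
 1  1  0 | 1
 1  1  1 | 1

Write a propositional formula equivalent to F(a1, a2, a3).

There are just 3 zero rows: (0,0,1), (0,1,1), (1,0,0). Their minterms are ¬a1·¬a2·a3, ¬a1·a2·a3, a1·¬a2·¬a3; the OR of those covers precisely the 0-outputs, and negating it yields F.

F(a1, a2, a3) = ~((((~a1 & ~a2) & a3) | ((~a1 & a2) & a3)) | ((a1 & ~a2) & ~a3))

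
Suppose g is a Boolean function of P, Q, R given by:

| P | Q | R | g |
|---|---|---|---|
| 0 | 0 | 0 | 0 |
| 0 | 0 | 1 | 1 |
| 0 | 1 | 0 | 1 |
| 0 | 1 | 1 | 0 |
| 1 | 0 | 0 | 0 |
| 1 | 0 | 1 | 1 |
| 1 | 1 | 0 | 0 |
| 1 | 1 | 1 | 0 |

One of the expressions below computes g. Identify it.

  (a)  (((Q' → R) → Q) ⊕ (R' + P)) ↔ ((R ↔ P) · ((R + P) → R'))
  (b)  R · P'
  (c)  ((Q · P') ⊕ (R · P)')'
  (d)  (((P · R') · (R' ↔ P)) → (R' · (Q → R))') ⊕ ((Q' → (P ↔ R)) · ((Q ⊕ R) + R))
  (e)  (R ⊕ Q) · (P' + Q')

(a) fails at (0,1,0): the formula yields 0, g is 1.
(b) fails at (0,1,0): the formula yields 0, g is 1.
(c) fails at (0,0,1): the formula yields 0, g is 1.
(d) fails at (0,0,0): the formula yields 1, g is 0.
(e) is the remaining candidate, and it agrees with g on all 8 inputs.

e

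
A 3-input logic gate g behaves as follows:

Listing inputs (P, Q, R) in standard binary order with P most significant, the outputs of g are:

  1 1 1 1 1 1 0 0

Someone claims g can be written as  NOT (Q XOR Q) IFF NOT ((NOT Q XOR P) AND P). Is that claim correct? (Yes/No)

Yes

Evaluate NOT (Q XOR Q) IFF NOT ((NOT Q XOR P) AND P) on each row and compare to g:
  P=0, Q=0, R=0: formula gives 1, g = 1 ✓
  P=0, Q=0, R=1: formula gives 1, g = 1 ✓
  P=0, Q=1, R=0: formula gives 1, g = 1 ✓
  P=0, Q=1, R=1: formula gives 1, g = 1 ✓
  P=1, Q=0, R=0: formula gives 1, g = 1 ✓
  …and likewise for the remaining 3 rows.
All 8 rows match — the expression computes g exactly.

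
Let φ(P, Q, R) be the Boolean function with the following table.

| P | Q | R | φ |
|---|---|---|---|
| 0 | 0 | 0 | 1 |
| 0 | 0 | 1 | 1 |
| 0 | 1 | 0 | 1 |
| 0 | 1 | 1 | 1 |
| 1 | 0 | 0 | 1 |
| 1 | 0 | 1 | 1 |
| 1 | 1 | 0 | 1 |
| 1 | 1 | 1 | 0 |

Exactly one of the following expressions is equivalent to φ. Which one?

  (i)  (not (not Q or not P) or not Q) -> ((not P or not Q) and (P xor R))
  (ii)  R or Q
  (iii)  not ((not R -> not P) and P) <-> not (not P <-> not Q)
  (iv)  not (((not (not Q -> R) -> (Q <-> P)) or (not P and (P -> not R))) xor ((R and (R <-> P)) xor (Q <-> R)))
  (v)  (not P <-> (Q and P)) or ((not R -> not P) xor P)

v

(i) disagrees with φ on (0,0,0) (formula → 0, table → 1); rule it out.
(ii) disagrees with φ on (0,0,0) (formula → 0, table → 1); rule it out.
(iii) disagrees with φ on (0,0,0) (formula → 0, table → 1); rule it out.
(iv) disagrees with φ on (0,0,1) (formula → 0, table → 1); rule it out.
That leaves (v). Evaluating it on every row reproduces the table of φ exactly.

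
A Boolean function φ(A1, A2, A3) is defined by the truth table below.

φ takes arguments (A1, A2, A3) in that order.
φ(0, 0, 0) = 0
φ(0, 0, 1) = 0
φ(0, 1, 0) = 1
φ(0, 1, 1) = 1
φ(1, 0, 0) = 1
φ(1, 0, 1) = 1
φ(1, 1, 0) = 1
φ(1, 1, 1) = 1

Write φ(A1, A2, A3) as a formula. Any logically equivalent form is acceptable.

φ is 0 on only 2 rows — (0,0,0), (0,0,1). Writing each as a minterm (¬A1·¬A2·¬A3, ¬A1·¬A2·A3) and OR-ing them characterizes exactly where φ=0, so φ is the negation of that disjunction.

φ(A1, A2, A3) = (((A1' · A2') · A3') + ((A1' · A2') · A3))'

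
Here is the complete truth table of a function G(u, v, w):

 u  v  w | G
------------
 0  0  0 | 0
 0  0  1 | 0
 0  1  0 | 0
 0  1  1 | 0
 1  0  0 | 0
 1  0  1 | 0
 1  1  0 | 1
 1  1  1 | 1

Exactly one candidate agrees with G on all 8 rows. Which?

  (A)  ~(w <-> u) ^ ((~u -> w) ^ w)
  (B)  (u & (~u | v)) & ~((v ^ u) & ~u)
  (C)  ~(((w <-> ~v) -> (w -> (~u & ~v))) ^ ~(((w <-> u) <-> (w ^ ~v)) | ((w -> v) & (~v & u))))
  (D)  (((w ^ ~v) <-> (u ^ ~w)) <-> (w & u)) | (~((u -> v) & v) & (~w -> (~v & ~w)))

B

(A) fails at (0,0,1): the formula yields 1, G is 0.
(C) fails at (0,1,0): the formula yields 1, G is 0.
(D) fails at (0,0,0): the formula yields 1, G is 0.
(B) is the remaining candidate, and it agrees with G on all 8 inputs.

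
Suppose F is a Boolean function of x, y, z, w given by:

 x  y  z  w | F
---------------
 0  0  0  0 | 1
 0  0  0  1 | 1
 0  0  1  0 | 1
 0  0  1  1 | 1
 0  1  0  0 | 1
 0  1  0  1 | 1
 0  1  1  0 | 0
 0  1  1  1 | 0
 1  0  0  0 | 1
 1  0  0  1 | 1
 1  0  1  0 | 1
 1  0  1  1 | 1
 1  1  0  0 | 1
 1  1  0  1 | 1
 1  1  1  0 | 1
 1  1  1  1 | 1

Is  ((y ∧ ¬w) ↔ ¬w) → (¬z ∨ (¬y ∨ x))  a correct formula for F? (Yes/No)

Yes

Evaluate ((y ∧ ¬w) ↔ ¬w) → (¬z ∨ (¬y ∨ x)) on each row and compare to F:
  x=0, y=0, z=0, w=0: formula gives 1, F = 1 ✓
  x=0, y=0, z=0, w=1: formula gives 1, F = 1 ✓
  x=0, y=0, z=1, w=0: formula gives 1, F = 1 ✓
  x=0, y=0, z=1, w=1: formula gives 1, F = 1 ✓
  … (the remaining 12 rows also agree.)
All 16 rows match — the expression computes F exactly.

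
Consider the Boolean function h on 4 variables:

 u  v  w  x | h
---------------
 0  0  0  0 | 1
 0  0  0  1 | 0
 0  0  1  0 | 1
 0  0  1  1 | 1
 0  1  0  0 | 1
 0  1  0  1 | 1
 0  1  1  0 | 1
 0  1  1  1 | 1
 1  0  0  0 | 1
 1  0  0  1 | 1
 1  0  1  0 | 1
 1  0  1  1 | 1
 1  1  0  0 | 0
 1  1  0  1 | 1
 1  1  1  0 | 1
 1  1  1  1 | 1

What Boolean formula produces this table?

h is 0 on only 2 rows — (0,0,0,1), (1,1,0,0). Writing each as a minterm (¬u·¬v·¬w·x, u·v·¬w·¬x) and OR-ing them characterizes exactly where h=0, so h is the negation of that disjunction.

h(u, v, w, x) = ~((((~u & ~v) & ~w) & x) | (((u & v) & ~w) & ~x))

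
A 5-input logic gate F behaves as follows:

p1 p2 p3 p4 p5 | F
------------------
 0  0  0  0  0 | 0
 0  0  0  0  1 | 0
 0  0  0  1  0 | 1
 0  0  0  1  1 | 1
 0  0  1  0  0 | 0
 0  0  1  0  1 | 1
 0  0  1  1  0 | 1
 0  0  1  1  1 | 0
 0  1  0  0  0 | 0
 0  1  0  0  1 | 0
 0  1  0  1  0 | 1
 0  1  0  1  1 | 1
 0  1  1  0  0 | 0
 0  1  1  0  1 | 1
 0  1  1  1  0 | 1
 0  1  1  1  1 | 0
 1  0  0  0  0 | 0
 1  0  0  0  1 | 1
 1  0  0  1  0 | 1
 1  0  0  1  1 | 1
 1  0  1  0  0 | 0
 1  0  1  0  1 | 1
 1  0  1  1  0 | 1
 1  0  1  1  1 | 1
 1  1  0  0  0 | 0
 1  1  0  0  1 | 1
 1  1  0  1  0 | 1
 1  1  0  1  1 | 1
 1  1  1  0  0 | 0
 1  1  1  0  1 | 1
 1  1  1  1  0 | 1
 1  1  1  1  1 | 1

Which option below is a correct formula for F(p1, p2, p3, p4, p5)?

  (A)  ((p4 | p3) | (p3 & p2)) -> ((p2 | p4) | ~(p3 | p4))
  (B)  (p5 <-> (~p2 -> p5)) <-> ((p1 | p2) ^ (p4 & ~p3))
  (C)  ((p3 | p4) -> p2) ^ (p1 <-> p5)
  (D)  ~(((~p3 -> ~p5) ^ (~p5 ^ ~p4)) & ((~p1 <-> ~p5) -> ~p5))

(A) disagrees with F on (0,0,0,0,0) (formula → 1, table → 0); rule it out.
(B) disagrees with F on (0,0,1,0,1) (formula → 0, table → 1); rule it out.
(C) disagrees with F on (0,0,0,0,1) (formula → 1, table → 0); rule it out.
That leaves (D). Evaluating it on every row reproduces the table of F exactly.

D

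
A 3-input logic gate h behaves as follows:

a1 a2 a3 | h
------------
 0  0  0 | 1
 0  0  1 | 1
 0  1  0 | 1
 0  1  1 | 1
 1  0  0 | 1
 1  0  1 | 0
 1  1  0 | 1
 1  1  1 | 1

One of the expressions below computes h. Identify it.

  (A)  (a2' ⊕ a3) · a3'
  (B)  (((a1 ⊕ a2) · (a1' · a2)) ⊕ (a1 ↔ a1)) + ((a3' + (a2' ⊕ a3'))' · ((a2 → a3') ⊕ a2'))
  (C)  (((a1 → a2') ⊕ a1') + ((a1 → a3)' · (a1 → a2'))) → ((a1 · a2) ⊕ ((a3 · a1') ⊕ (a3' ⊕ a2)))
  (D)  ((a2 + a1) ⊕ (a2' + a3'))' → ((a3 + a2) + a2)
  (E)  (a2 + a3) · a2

(A) fails at (0,0,1): the formula yields 0, h is 1.
(B) fails at (0,1,0): the formula yields 0, h is 1.
(D) fails at (1,0,0): the formula yields 0, h is 1.
(E) fails at (0,0,0): the formula yields 0, h is 1.
That leaves (C). Evaluating it on every row reproduces the table of h exactly.

C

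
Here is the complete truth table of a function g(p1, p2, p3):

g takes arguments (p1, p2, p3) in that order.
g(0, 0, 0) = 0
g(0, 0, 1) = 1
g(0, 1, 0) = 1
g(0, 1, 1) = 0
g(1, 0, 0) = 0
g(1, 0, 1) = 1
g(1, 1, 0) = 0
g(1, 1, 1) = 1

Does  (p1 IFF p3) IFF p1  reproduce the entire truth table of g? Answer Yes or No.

No

Check the formula against g row by row:
  p1=0, p2=0, p3=0: formula gives 0, g = 0 ✓
  p1=0, p2=0, p3=1: formula gives 1, g = 1 ✓
  p1=0, p2=1, p3=0: formula gives 0, but g = 1 ✗
A single disagreement suffices: at (0,1,0) they differ, so the formula does not compute g.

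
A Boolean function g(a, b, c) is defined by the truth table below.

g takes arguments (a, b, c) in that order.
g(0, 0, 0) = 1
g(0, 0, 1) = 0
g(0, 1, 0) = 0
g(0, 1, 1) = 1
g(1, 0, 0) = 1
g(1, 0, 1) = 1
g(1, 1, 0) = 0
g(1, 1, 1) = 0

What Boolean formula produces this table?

The 1-rows are (0,0,0), (0,1,1), (1,0,0), (1,0,1). Each contributes one minterm — ¬a·¬b·¬c; ¬a·b·c; a·¬b·¬c; a·¬b·c — and their disjunction is a sum-of-products form of g.

g(a, b, c) = ((((NOT a AND NOT b) AND NOT c) OR ((NOT a AND b) AND c)) OR ((a AND NOT b) AND NOT c)) OR ((a AND NOT b) AND c)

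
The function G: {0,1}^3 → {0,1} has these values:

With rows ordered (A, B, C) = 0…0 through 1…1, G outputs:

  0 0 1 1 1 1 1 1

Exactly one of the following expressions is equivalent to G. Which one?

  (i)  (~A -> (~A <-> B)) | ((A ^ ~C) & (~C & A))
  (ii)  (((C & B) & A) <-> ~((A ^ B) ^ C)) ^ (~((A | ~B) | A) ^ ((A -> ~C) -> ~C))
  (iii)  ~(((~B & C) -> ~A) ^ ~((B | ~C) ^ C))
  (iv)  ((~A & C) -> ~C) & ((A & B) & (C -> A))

i

(ii) disagrees with G on (0,0,0) (formula → 1, table → 0); rule it out.
(iii) disagrees with G on (0,1,0) (formula → 0, table → 1); rule it out.
(iv) disagrees with G on (0,1,0) (formula → 0, table → 1); rule it out.
That leaves (i). Evaluating it on every row reproduces the table of G exactly.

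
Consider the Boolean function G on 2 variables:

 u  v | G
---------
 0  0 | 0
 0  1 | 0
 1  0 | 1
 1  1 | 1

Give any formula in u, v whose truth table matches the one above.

The output simply equals u.

G(u, v) = u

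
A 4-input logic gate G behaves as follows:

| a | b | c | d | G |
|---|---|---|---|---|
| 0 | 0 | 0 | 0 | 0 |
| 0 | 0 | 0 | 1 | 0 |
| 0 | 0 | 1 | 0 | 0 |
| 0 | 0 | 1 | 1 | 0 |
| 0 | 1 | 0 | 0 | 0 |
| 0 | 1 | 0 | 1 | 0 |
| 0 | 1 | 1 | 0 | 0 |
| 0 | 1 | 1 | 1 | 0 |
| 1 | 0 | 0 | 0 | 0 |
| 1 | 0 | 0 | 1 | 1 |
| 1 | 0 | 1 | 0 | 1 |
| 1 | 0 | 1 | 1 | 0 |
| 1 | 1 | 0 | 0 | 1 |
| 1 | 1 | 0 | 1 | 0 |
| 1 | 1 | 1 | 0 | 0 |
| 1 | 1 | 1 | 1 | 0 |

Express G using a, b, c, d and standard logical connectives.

The 1-rows are (1,0,0,1), (1,0,1,0), (1,1,0,0). Each contributes one minterm — a·¬b·¬c·d; a·¬b·c·¬d; a·b·¬c·¬d — and their disjunction is a sum-of-products form of G.

G(a, b, c, d) = ((((a · b') · c') · d) + (((a · b') · c) · d')) + (((a · b) · c') · d')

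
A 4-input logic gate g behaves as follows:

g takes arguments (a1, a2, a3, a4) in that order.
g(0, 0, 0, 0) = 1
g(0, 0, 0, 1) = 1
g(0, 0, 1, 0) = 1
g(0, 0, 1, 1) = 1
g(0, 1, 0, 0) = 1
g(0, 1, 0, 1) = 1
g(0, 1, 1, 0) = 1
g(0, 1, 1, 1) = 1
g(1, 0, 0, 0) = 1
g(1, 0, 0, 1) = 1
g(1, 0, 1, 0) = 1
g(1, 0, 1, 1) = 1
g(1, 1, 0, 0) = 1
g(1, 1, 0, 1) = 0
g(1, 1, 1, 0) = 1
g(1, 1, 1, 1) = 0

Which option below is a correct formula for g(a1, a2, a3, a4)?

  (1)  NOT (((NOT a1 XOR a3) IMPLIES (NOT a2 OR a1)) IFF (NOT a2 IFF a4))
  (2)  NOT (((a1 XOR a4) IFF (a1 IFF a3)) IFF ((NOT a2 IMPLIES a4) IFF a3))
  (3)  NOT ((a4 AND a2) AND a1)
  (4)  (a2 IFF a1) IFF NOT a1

3

(1) disagrees with g on (0,0,0,1) (formula → 0, table → 1); rule it out.
(2) disagrees with g on (0,1,0,0) (formula → 0, table → 1); rule it out.
(4) disagrees with g on (0,1,0,0) (formula → 0, table → 1); rule it out.
Only (3) survives; checking it on all 16 rows confirms it matches g.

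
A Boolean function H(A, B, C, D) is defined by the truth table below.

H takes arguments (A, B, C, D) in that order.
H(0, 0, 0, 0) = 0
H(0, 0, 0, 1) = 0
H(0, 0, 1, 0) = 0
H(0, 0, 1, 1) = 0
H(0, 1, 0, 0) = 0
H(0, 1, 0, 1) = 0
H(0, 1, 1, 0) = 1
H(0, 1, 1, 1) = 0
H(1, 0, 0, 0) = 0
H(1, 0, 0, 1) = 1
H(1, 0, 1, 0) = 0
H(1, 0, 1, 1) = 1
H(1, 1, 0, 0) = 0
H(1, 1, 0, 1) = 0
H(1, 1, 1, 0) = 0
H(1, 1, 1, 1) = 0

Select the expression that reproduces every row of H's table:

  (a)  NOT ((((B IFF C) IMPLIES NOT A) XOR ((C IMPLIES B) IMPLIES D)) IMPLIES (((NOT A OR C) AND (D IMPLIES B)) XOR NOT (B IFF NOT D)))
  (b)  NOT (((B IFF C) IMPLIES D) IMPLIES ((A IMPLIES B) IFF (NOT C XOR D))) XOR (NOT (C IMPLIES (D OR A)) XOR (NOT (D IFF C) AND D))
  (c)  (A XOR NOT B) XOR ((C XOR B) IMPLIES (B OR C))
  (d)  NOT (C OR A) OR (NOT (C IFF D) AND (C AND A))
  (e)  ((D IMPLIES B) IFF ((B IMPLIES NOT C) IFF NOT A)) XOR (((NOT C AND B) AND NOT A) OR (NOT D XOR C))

(a) fails at (0,0,0,0): the formula yields 1, H is 0.
(c) fails at (0,1,0,0): the formula yields 1, H is 0.
(d) fails at (0,0,0,0): the formula yields 1, H is 0.
(e) fails at (0,0,1,0): the formula yields 1, H is 0.
(b) is the remaining candidate, and it agrees with H on all 16 inputs.

b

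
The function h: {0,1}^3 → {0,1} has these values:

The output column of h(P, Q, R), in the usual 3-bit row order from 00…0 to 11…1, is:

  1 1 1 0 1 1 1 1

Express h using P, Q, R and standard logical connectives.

h(P, Q, R) = ¬((¬P ∧ Q) ∧ R)

h is 0 on exactly one input, (0,1,1), whose minterm is ¬P·Q·R. So h is the negation of that single conjunction.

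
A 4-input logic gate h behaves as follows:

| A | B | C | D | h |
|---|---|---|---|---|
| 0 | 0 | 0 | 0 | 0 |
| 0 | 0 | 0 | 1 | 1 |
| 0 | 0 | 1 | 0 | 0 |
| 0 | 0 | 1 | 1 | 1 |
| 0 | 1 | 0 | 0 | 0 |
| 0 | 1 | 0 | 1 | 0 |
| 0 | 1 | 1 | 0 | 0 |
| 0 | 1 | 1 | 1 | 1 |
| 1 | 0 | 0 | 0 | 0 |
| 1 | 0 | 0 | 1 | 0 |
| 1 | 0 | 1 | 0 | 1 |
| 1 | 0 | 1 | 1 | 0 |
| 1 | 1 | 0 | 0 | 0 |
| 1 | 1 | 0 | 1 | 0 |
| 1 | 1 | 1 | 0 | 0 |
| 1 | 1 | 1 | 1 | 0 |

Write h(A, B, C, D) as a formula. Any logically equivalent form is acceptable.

h=1 on 4 inputs: (0,0,0,1), (0,0,1,1), (0,1,1,1), (1,0,1,0). Reading each as a conjunction of literals (¬A·¬B·¬C·D, ¬A·¬B·C·D, ¬A·B·C·D, A·¬B·C·¬D) and taking the OR gives the canonical DNF.

h(A, B, C, D) = (((((A' · B') · C') · D) + (((A' · B') · C) · D)) + (((A' · B) · C) · D)) + (((A · B') · C) · D')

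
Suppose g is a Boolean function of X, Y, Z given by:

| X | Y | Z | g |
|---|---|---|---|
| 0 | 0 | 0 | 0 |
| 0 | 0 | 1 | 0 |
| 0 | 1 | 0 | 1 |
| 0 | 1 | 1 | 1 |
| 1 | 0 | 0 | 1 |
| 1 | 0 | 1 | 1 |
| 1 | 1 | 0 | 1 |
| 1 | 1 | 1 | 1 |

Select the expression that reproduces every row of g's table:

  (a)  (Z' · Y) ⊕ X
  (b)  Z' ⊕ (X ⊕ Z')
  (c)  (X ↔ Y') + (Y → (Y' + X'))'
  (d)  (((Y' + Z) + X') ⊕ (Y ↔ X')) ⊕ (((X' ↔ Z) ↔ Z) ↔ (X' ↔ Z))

c

(a) fails at (0,1,1): the formula yields 0, g is 1.
(b) fails at (0,1,0): the formula yields 0, g is 1.
(d) fails at (0,0,0): the formula yields 1, g is 0.
Only (c) survives; checking it on all 8 rows confirms it matches g.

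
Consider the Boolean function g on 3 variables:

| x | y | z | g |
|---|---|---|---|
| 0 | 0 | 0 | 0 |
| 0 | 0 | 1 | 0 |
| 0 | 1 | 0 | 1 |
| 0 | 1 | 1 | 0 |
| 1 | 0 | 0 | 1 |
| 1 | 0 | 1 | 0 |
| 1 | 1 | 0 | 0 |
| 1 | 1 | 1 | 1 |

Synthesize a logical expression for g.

g=1 on 3 inputs: (0,1,0), (1,0,0), (1,1,1). Reading each as a conjunction of literals (¬x·y·¬z, x·¬y·¬z, x·y·z) and taking the OR gives the canonical DNF.

g(x, y, z) = (((~x & y) & ~z) | ((x & ~y) & ~z)) | ((x & y) & z)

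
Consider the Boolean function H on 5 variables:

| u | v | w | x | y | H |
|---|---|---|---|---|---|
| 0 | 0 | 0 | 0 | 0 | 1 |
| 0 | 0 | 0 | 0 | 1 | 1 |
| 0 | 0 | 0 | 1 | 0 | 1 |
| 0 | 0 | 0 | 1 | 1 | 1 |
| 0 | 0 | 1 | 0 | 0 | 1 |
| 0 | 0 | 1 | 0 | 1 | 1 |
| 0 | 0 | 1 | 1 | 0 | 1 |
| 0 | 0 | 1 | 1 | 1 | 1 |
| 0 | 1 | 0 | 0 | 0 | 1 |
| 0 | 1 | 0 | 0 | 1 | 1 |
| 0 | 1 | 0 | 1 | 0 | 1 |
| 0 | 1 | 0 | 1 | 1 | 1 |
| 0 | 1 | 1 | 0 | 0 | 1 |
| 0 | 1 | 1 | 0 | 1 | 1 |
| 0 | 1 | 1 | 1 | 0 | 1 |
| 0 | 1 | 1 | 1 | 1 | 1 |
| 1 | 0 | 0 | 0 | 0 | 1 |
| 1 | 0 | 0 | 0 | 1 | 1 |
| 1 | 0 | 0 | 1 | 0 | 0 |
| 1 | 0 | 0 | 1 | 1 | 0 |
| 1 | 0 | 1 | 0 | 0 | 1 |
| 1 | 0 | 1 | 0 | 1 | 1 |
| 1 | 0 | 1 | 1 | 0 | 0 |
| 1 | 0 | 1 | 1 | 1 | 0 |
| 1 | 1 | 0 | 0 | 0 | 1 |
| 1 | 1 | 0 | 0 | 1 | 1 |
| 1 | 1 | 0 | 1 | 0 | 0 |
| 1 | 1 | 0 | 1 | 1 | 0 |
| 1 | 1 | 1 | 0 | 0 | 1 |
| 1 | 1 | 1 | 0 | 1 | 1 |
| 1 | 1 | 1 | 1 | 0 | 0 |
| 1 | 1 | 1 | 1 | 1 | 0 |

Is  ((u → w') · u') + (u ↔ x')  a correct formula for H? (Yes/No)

Check the formula against H row by row:
  u=0, v=0, w=0, x=0, y=0: formula gives 1, H = 1 ✓
  u=0, v=0, w=0, x=0, y=1: formula gives 1, H = 1 ✓
  u=0, v=0, w=0, x=1, y=0: formula gives 1, H = 1 ✓
  u=0, v=0, w=0, x=1, y=1: formula gives 1, H = 1 ✓
  …and likewise for the remaining 28 rows.
All 32 rows match — the expression computes H exactly.

Yes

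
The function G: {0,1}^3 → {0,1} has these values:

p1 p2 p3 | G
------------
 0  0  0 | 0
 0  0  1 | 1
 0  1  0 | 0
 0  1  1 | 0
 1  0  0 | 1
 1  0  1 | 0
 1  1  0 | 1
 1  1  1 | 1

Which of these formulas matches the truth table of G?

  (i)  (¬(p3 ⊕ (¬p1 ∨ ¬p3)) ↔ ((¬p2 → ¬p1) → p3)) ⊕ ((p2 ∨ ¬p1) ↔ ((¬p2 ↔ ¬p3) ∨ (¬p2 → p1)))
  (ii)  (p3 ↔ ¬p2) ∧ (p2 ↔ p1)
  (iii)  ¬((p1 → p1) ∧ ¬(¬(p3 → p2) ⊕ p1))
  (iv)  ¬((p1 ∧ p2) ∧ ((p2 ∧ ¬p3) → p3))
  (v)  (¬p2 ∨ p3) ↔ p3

(i) disagrees with G on (1,0,0) (formula → 0, table → 1); rule it out.
(ii) disagrees with G on (1,0,0) (formula → 0, table → 1); rule it out.
(iv) disagrees with G on (0,0,0) (formula → 1, table → 0); rule it out.
(v) disagrees with G on (0,1,0) (formula → 1, table → 0); rule it out.
That leaves (iii). Evaluating it on every row reproduces the table of G exactly.

iii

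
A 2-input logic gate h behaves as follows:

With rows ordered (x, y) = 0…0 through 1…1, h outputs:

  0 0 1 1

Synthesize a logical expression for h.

h(x, y) = x

The output simply equals x.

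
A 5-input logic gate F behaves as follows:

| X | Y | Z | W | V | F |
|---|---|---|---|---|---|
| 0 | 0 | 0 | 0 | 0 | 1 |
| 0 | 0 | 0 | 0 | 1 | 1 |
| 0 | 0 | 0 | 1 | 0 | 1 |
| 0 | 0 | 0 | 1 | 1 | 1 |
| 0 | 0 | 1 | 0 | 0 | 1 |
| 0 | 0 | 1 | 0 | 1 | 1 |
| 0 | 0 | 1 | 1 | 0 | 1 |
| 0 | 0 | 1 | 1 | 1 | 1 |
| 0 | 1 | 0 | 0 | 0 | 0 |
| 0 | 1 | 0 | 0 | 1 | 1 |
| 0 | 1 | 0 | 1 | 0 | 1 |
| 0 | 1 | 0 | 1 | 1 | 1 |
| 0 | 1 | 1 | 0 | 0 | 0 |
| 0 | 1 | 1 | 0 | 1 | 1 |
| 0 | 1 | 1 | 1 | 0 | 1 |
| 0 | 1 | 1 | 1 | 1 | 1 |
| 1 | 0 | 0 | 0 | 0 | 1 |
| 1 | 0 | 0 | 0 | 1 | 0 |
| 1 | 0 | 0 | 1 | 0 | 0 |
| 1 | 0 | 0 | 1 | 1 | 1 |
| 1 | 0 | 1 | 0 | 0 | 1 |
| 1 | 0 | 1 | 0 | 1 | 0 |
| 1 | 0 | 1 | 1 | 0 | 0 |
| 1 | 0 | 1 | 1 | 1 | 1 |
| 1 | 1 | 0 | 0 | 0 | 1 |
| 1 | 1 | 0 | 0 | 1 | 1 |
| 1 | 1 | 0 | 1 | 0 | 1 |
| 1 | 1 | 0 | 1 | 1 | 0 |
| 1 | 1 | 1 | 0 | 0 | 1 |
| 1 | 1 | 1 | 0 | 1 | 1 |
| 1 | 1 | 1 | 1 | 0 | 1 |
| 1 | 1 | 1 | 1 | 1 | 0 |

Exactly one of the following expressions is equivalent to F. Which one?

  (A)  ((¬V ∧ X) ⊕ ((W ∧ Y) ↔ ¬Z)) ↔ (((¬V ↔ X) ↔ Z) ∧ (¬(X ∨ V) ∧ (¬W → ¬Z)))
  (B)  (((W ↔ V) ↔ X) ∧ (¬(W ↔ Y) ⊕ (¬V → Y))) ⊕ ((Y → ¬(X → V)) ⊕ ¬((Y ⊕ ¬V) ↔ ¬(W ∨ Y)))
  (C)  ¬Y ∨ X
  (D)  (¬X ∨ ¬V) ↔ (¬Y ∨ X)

B

(A) fails at (0,0,0,0,0): the formula yields 0, F is 1.
(C) fails at (0,1,0,0,1): the formula yields 0, F is 1.
(D) fails at (0,1,0,0,1): the formula yields 0, F is 1.
Only (B) survives; checking it on all 32 rows confirms it matches F.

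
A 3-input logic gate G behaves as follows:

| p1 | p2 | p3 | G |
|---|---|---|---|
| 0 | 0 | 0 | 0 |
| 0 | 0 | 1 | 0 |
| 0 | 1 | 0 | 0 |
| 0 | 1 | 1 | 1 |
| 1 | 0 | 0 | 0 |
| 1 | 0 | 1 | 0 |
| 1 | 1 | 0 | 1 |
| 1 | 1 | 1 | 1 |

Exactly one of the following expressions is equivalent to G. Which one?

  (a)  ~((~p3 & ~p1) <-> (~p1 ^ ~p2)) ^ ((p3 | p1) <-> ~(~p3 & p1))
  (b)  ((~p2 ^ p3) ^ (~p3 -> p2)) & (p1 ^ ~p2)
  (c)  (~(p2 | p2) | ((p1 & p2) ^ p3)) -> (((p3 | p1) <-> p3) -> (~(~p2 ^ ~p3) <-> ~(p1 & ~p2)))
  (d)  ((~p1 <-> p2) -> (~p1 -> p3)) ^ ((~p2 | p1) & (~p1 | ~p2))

(a) disagrees with G on (0,0,0) (formula → 1, table → 0); rule it out.
(b) disagrees with G on (0,0,0) (formula → 1, table → 0); rule it out.
(c) disagrees with G on (0,0,0) (formula → 1, table → 0); rule it out.
That leaves (d). Evaluating it on every row reproduces the table of G exactly.

d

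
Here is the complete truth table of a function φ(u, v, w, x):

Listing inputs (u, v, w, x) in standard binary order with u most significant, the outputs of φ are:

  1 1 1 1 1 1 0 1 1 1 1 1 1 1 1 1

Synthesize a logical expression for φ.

φ is 0 on exactly one input, (0,1,1,0), whose minterm is ¬u·v·w·¬x. So φ is the negation of that single conjunction.

φ(u, v, w, x) = NOT (((NOT u AND v) AND w) AND NOT x)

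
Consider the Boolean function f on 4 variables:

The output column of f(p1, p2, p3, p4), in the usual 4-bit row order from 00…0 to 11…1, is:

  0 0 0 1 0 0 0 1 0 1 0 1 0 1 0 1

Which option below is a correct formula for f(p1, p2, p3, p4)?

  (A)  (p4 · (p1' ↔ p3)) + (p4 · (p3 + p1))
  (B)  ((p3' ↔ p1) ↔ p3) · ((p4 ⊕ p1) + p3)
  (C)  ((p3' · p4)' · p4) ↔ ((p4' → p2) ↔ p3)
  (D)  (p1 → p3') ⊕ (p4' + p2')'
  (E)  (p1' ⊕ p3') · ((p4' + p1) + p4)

A

(B) disagrees with f on (0,0,0,1) (formula → 1, table → 0); rule it out.
(C) disagrees with f on (0,0,0,1) (formula → 1, table → 0); rule it out.
(D) disagrees with f on (0,0,0,0) (formula → 1, table → 0); rule it out.
(E) disagrees with f on (0,0,1,0) (formula → 1, table → 0); rule it out.
(A) is the remaining candidate, and it agrees with f on all 16 inputs.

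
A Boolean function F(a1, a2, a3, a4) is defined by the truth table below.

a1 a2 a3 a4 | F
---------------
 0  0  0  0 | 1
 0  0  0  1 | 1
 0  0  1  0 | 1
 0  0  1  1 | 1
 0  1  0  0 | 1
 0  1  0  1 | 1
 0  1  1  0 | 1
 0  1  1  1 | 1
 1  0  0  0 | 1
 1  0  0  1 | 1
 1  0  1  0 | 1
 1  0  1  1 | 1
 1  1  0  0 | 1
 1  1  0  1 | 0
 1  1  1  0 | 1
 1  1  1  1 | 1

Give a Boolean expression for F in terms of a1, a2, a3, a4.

Only row (1,1,0,1) gives 0. So F is 1 everywhere except there — the complement of the minterm a1·a2·¬a3·a4.

F(a1, a2, a3, a4) = NOT (((a1 AND a2) AND NOT a3) AND a4)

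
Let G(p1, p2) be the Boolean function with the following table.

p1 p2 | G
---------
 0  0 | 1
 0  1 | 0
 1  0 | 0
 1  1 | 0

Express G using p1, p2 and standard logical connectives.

The output is 1 only when every input is 0 — NOR of all inputs.

G(p1, p2) = ~(p1 | p2)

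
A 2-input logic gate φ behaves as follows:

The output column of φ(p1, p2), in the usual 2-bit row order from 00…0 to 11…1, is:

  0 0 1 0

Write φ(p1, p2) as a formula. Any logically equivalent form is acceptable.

φ(p1, p2) = p1 ∧ ¬p2

1 only at (1,0): p1 AND NOT p2.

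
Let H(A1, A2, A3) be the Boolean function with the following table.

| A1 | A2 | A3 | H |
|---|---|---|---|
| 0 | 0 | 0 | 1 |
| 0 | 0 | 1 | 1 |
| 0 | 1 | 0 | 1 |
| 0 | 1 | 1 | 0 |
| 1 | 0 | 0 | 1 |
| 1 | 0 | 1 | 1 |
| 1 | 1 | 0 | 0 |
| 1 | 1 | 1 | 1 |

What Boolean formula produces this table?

H(A1, A2, A3) = ¬(((¬A1 ∧ A2) ∧ A3) ∨ ((A1 ∧ A2) ∧ ¬A3))

There are just 2 zero rows: (0,1,1), (1,1,0). Their minterms are ¬A1·A2·A3, A1·A2·¬A3; the OR of those covers precisely the 0-outputs, and negating it yields H.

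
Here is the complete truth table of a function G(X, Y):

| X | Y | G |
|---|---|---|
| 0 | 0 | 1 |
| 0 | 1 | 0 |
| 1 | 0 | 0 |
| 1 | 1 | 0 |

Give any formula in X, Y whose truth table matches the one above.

G(X, Y) = (X + Y)'

The output is 1 only when every input is 0 — NOR of all inputs.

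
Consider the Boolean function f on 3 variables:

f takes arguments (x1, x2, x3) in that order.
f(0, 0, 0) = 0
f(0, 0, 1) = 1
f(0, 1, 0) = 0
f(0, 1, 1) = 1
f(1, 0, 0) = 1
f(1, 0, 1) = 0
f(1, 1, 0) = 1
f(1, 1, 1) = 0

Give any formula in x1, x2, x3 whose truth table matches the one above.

f=1 on 4 inputs: (0,0,1), (0,1,1), (1,0,0), (1,1,0). Reading each as a conjunction of literals (¬x1·¬x2·x3, ¬x1·x2·x3, x1·¬x2·¬x3, x1·x2·¬x3) and taking the OR gives the canonical DNF.

f(x1, x2, x3) = ((((not x1 and not x2) and x3) or ((not x1 and x2) and x3)) or ((x1 and not x2) and not x3)) or ((x1 and x2) and not x3)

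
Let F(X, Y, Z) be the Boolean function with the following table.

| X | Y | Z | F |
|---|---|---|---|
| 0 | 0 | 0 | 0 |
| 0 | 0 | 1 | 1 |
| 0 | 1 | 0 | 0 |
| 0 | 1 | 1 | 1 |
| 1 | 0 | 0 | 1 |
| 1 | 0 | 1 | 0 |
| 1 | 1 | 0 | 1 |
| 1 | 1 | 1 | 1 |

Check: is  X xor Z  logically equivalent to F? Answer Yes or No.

Evaluate X xor Z on each row and compare to F:
  X=0, Y=0, Z=0: formula gives 0, F = 0 ✓
  X=0, Y=0, Z=1: formula gives 1, F = 1 ✓
  X=0, Y=1, Z=0: formula gives 0, F = 0 ✓
  X=0, Y=1, Z=1: formula gives 1, F = 1 ✓
  X=1, Y=0, Z=0: formula gives 1, F = 1 ✓
  …
  X=1, Y=1, Z=1: formula gives 0, but F = 1 ✗
A single disagreement suffices: at (1,1,1) they differ, so the formula does not compute F.

No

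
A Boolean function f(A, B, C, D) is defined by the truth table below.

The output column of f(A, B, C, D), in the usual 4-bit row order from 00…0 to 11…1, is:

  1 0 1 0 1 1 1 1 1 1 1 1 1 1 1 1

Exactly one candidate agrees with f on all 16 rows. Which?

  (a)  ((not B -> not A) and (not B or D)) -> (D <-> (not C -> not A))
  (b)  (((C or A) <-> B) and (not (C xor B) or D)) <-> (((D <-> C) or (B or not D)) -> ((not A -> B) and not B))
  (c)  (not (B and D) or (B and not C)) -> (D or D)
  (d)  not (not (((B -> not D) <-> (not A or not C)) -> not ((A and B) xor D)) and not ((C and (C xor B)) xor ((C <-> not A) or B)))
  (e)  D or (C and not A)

(a) fails at (0,0,0,0): the formula yields 0, f is 1.
(b) fails at (0,0,0,0): the formula yields 0, f is 1.
(c) fails at (0,0,0,0): the formula yields 0, f is 1.
(e) fails at (0,0,0,0): the formula yields 0, f is 1.
Only (d) survives; checking it on all 16 rows confirms it matches f.

d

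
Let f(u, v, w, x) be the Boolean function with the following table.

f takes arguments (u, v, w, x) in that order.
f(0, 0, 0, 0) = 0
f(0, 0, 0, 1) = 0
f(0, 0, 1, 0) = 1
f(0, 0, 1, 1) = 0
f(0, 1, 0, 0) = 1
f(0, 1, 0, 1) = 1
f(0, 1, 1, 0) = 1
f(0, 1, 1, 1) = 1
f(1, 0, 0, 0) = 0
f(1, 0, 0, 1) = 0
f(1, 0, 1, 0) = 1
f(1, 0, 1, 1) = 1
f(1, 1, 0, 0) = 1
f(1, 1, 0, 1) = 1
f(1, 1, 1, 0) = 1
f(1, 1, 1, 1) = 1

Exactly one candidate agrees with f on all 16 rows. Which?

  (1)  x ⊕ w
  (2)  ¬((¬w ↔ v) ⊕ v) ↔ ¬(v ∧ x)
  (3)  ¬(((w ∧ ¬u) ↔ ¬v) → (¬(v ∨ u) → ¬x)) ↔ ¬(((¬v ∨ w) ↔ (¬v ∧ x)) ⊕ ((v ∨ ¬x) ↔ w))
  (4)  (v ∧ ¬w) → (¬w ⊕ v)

3

(1) fails at (0,0,0,1): the formula yields 1, f is 0.
(2) fails at (0,0,0,0): the formula yields 1, f is 0.
(4) fails at (0,0,0,0): the formula yields 1, f is 0.
(3) is the remaining candidate, and it agrees with f on all 16 inputs.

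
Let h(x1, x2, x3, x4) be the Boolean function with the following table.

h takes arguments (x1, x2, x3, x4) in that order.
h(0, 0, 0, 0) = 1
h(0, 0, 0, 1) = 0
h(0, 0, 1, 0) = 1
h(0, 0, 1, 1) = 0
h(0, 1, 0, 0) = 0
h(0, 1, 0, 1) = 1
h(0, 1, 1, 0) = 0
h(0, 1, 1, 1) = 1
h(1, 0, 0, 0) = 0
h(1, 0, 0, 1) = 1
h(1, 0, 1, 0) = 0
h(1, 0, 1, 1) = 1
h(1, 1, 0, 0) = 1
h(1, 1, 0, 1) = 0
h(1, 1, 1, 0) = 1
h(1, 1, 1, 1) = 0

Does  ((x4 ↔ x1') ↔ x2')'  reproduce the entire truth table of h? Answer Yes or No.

Test each input against both h and the formula:
  x1=0, x2=0, x3=0, x4=0: formula gives 1, h = 1 ✓
  x1=0, x2=0, x3=0, x4=1: formula gives 0, h = 0 ✓
  x1=0, x2=0, x3=1, x4=0: formula gives 1, h = 1 ✓
  x1=0, x2=0, x3=1, x4=1: formula gives 0, h = 0 ✓
  … (the remaining 12 rows also agree.)
All 16 rows match — the expression computes h exactly.

Yes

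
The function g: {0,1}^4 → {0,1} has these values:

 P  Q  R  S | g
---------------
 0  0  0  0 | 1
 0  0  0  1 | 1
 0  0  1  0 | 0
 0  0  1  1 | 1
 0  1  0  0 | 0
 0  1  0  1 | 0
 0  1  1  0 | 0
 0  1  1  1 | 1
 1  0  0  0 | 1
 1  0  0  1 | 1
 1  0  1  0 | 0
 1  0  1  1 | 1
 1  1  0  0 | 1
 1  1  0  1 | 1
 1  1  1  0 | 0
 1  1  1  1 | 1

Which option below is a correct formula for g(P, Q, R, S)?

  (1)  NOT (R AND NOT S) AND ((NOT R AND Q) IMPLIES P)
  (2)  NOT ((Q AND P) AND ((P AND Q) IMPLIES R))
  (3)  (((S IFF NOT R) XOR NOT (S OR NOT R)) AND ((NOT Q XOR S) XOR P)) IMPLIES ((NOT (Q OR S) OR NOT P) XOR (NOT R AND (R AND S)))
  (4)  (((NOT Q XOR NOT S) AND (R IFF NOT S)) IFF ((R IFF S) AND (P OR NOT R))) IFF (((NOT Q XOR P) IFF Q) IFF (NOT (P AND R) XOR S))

(2) fails at (0,0,1,0): the formula yields 1, g is 0.
(3) fails at (0,0,1,0): the formula yields 1, g is 0.
(4) fails at (0,0,0,1): the formula yields 0, g is 1.
That leaves (1). Evaluating it on every row reproduces the table of g exactly.

1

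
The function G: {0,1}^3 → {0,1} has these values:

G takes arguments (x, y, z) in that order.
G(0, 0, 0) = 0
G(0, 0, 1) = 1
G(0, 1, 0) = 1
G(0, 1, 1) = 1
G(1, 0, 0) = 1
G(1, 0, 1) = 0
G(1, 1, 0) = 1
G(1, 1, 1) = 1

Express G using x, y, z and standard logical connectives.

G is 0 on only 2 rows — (0,0,0), (1,0,1). Writing each as a minterm (¬x·¬y·¬z, x·¬y·z) and OR-ing them characterizes exactly where G=0, so G is the negation of that disjunction.

G(x, y, z) = not (((not x and not y) and not z) or ((x and not y) and z))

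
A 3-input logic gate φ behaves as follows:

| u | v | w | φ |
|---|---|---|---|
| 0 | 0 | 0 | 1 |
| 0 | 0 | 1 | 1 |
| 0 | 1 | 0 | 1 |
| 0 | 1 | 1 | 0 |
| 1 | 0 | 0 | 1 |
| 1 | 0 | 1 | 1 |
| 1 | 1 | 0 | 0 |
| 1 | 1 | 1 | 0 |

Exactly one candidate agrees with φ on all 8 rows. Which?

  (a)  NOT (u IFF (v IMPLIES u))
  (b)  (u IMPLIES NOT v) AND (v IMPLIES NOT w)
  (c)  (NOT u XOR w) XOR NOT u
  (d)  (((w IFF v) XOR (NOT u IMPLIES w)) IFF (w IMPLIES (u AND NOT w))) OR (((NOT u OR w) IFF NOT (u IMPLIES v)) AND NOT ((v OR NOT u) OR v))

b

(a) fails at (0,1,0): the formula yields 0, φ is 1.
(c) fails at (0,0,0): the formula yields 0, φ is 1.
(d) fails at (0,0,1): the formula yields 0, φ is 1.
(b) is the remaining candidate, and it agrees with φ on all 8 inputs.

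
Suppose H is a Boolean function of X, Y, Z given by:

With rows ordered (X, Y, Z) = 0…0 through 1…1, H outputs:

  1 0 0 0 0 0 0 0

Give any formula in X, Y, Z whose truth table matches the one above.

The output is 1 only when every input is 0 — NOR of all inputs.

H(X, Y, Z) = not ((X or Y) or Z)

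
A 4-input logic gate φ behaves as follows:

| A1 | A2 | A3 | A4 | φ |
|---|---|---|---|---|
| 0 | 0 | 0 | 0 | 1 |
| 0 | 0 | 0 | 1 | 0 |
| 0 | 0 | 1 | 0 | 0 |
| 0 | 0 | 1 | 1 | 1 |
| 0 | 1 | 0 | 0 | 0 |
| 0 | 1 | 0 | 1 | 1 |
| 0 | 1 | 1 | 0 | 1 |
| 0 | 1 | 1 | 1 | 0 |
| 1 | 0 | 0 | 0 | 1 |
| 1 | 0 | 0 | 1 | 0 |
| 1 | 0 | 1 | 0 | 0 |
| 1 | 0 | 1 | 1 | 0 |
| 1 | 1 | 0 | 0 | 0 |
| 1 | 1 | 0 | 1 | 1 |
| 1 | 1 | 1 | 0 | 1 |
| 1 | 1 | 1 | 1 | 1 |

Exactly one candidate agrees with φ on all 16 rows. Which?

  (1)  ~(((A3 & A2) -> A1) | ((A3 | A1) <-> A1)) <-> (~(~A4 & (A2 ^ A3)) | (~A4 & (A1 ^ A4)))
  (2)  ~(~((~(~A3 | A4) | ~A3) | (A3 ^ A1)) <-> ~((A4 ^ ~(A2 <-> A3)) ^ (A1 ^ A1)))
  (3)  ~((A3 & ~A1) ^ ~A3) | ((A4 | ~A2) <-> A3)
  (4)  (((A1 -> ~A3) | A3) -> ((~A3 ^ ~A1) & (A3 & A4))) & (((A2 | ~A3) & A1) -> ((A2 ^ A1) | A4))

2

(1) fails at (0,0,0,0): the formula yields 0, φ is 1.
(3) fails at (0,0,0,0): the formula yields 0, φ is 1.
(4) fails at (0,0,0,0): the formula yields 0, φ is 1.
That leaves (2). Evaluating it on every row reproduces the table of φ exactly.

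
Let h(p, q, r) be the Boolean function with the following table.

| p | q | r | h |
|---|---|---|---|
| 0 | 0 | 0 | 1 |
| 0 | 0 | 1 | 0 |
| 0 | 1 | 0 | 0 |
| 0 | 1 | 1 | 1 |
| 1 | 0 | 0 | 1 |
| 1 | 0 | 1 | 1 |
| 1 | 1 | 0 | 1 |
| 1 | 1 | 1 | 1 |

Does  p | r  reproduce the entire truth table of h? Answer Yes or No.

Test each input against both h and the formula:
  p=0, q=0, r=0: formula gives 0, but h = 1 ✗
Since they disagree at (0,0,0), the expression is not a correct formula for h.

No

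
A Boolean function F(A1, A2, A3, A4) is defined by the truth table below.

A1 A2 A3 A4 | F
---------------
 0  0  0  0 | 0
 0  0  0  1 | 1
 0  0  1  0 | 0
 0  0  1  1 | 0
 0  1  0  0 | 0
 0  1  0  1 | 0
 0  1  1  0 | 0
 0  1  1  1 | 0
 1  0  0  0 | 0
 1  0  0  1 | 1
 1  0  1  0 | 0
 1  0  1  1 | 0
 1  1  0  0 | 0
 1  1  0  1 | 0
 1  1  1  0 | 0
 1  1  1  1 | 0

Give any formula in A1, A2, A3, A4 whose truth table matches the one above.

Collect the rows where F=1 — (0,0,0,1), (1,0,0,1) — and write one minterm per row: ¬A1·¬A2·¬A3·A4, A1·¬A2·¬A3·A4. Their union (logical OR) reproduces the table exactly.

F(A1, A2, A3, A4) = (((A1' · A2') · A3') · A4) + (((A1 · A2') · A3') · A4)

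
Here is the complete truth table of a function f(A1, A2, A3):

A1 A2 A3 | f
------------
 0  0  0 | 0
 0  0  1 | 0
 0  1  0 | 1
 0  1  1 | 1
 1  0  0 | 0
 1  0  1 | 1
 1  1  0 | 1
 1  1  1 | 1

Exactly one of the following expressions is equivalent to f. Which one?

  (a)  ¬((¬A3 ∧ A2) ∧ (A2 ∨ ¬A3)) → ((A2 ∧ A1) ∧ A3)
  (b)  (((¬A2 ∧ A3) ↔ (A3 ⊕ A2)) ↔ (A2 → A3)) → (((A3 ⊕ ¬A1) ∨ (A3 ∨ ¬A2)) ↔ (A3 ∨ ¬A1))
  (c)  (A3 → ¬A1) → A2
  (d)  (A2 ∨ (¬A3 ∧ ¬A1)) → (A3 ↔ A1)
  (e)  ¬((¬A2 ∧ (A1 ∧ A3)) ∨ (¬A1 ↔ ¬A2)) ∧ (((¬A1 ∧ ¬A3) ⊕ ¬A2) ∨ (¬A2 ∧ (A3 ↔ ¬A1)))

c

(a) fails at (0,1,1): the formula yields 0, f is 1.
(b) fails at (0,0,0): the formula yields 1, f is 0.
(d) fails at (0,0,0): the formula yields 1, f is 0.
(e) fails at (0,1,1): the formula yields 0, f is 1.
Only (c) survives; checking it on all 8 rows confirms it matches f.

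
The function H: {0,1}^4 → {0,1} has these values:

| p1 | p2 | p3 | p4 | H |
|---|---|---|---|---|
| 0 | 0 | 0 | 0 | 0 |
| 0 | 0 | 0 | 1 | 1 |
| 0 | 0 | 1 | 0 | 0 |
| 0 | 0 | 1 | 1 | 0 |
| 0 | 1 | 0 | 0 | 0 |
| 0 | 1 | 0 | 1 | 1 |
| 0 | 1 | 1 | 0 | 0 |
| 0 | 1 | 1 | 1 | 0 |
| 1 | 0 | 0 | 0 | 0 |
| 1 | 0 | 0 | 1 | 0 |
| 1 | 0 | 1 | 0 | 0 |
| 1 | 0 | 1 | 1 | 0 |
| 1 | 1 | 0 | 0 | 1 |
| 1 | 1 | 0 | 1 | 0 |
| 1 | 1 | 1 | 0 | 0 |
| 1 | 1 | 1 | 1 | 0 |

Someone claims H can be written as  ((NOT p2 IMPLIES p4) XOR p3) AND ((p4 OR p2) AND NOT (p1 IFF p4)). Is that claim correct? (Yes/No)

Test each input against both H and the formula:
  p1=0, p2=0, p3=0, p4=0: formula gives 0, H = 0 ✓
  p1=0, p2=0, p3=0, p4=1: formula gives 1, H = 1 ✓
  p1=0, p2=0, p3=1, p4=0: formula gives 0, H = 0 ✓
  p1=0, p2=0, p3=1, p4=1: formula gives 0, H = 0 ✓
  … (the remaining 12 rows also agree.)
Every row agrees, so the formula is equivalent.

Yes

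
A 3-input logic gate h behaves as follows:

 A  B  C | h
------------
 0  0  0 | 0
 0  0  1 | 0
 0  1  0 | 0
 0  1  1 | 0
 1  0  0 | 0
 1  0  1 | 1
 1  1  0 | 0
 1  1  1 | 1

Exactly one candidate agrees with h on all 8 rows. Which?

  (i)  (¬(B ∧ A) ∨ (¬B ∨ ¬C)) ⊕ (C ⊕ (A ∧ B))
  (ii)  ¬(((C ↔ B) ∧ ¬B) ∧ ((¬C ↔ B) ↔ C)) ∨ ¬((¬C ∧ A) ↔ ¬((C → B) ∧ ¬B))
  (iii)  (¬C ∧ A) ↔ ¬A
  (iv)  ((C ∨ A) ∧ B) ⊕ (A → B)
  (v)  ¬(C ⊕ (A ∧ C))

iii

(i): at (0,0,0) it gives 1, but h = 0 — eliminated.
(ii): at (0,0,1) it gives 1, but h = 0 — eliminated.
(iv): at (0,0,0) it gives 1, but h = 0 — eliminated.
(v): at (0,0,0) it gives 1, but h = 0 — eliminated.
Only (iii) survives; checking it on all 8 rows confirms it matches h.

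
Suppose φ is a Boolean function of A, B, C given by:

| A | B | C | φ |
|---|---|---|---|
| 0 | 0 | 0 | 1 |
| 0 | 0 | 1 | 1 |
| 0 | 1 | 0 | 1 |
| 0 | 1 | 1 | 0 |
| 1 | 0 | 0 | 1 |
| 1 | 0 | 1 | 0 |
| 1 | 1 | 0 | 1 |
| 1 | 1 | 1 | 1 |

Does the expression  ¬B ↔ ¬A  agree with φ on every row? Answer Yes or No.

Test each input against both φ and the formula:
  A=0, B=0, C=0: formula gives 1, φ = 1 ✓
  A=0, B=0, C=1: formula gives 1, φ = 1 ✓
  A=0, B=1, C=0: formula gives 0, but φ = 1 ✗
A single disagreement suffices: at (0,1,0) they differ, so the formula does not compute φ.

No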